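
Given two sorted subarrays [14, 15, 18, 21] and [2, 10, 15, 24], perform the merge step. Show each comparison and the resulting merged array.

Merging process:

Compare 14 vs 2: take 2 from right. Merged: [2]
Compare 14 vs 10: take 10 from right. Merged: [2, 10]
Compare 14 vs 15: take 14 from left. Merged: [2, 10, 14]
Compare 15 vs 15: take 15 from left. Merged: [2, 10, 14, 15]
Compare 18 vs 15: take 15 from right. Merged: [2, 10, 14, 15, 15]
Compare 18 vs 24: take 18 from left. Merged: [2, 10, 14, 15, 15, 18]
Compare 21 vs 24: take 21 from left. Merged: [2, 10, 14, 15, 15, 18, 21]
Append remaining from right: [24]. Merged: [2, 10, 14, 15, 15, 18, 21, 24]

Final merged array: [2, 10, 14, 15, 15, 18, 21, 24]
Total comparisons: 7

The merged array is [2, 10, 14, 15, 15, 18, 21, 24], requiring 7 comparisons. The merge step runs in O(n) time where n is the total number of elements.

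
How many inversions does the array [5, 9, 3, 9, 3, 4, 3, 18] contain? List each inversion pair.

Finding inversions in [5, 9, 3, 9, 3, 4, 3, 18]:

(0, 2): arr[0]=5 > arr[2]=3
(0, 4): arr[0]=5 > arr[4]=3
(0, 5): arr[0]=5 > arr[5]=4
(0, 6): arr[0]=5 > arr[6]=3
(1, 2): arr[1]=9 > arr[2]=3
(1, 4): arr[1]=9 > arr[4]=3
(1, 5): arr[1]=9 > arr[5]=4
(1, 6): arr[1]=9 > arr[6]=3
(3, 4): arr[3]=9 > arr[4]=3
(3, 5): arr[3]=9 > arr[5]=4
(3, 6): arr[3]=9 > arr[6]=3
(5, 6): arr[5]=4 > arr[6]=3

Total inversions: 12

The array has 12 inversion(s): (0,2), (0,4), (0,5), (0,6), (1,2), (1,4), (1,5), (1,6), (3,4), (3,5), (3,6), (5,6). Each pair (i,j) satisfies i < j and arr[i] > arr[j].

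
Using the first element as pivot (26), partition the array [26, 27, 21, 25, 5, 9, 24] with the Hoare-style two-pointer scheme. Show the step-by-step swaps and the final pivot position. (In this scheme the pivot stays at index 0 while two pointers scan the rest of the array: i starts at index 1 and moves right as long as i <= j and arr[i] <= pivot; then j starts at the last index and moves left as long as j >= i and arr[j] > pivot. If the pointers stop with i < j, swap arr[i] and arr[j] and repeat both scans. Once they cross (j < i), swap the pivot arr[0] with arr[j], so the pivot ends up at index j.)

Hoare-style two-pointer partition with pivot = 26:

Initial array: [26, 27, 21, 25, 5, 9, 24]

Pointers start at i = 1, j = 6.
i stops at index 1 (arr[1]=27 > 26), j stops at index 6 (arr[6]=24 <= 26): swap arr[1] and arr[6], array becomes [26, 24, 21, 25, 5, 9, 27]
i ends at 6, j ends at 5: the pointers have crossed (j < i), so scanning stops.

Swap pivot arr[0] with arr[5] to place pivot at position 5: [9, 24, 21, 25, 5, 26, 27]
Pivot position: 5

After partitioning with pivot 26, the array becomes [9, 24, 21, 25, 5, 26, 27]. The pivot is placed at index 5. All elements to the left of the pivot are <= 26, and all elements to the right are > 26.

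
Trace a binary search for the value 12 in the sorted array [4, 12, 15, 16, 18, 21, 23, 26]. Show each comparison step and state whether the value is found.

Binary search for 12 in [4, 12, 15, 16, 18, 21, 23, 26]:

lo=0, hi=7, mid=3, arr[mid]=16 -> 16 > 12, search left half
lo=0, hi=2, mid=1, arr[mid]=12 -> Found target at index 1!

Binary search finds 12 at index 1 after 2 comparisons. The search repeatedly halves the search space by comparing with the middle element.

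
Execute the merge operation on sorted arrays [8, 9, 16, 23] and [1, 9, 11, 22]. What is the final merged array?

Merging process:

Compare 8 vs 1: take 1 from right. Merged: [1]
Compare 8 vs 9: take 8 from left. Merged: [1, 8]
Compare 9 vs 9: take 9 from left. Merged: [1, 8, 9]
Compare 16 vs 9: take 9 from right. Merged: [1, 8, 9, 9]
Compare 16 vs 11: take 11 from right. Merged: [1, 8, 9, 9, 11]
Compare 16 vs 22: take 16 from left. Merged: [1, 8, 9, 9, 11, 16]
Compare 23 vs 22: take 22 from right. Merged: [1, 8, 9, 9, 11, 16, 22]
Append remaining from left: [23]. Merged: [1, 8, 9, 9, 11, 16, 22, 23]

Final merged array: [1, 8, 9, 9, 11, 16, 22, 23]
Total comparisons: 7

The merged array is [1, 8, 9, 9, 11, 16, 22, 23], requiring 7 comparisons. The merge step runs in O(n) time where n is the total number of elements.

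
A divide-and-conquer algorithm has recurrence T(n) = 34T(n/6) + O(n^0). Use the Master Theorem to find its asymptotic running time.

Master Theorem for T(n) = 34T(n/6) + O(n^0):

a = 34, b = 6, c = 0
log_b(a) = log_6(34) = 1.9681

Case 1: c = 0 < log_6(34) = 1.9681
T(n) = O(n^(log_6 34))

For T(n) = 34T(n/6) + O(n^0): log_6(34) = 1.9681. This is Case 1 of the Master Theorem (c < log_b(a), work dominated by leaves), giving O(n^(log_6 34)).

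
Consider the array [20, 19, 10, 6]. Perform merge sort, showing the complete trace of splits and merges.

Merge sort trace:

Split: [20, 19, 10, 6] -> [20, 19] and [10, 6]
  Split: [20, 19] -> [20] and [19]
  Merge: [20] + [19] -> [19, 20]
  Split: [10, 6] -> [10] and [6]
  Merge: [10] + [6] -> [6, 10]
Merge: [19, 20] + [6, 10] -> [6, 10, 19, 20]

Final sorted array: [6, 10, 19, 20]

The merge sort proceeds by recursively splitting the array and merging sorted halves.
After all merges, the sorted array is [6, 10, 19, 20].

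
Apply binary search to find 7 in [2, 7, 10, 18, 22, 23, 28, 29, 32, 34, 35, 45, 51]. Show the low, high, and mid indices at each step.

Binary search for 7 in [2, 7, 10, 18, 22, 23, 28, 29, 32, 34, 35, 45, 51]:

lo=0, hi=12, mid=6, arr[mid]=28 -> 28 > 7, search left half
lo=0, hi=5, mid=2, arr[mid]=10 -> 10 > 7, search left half
lo=0, hi=1, mid=0, arr[mid]=2 -> 2 < 7, search right half
lo=1, hi=1, mid=1, arr[mid]=7 -> Found target at index 1!

Binary search finds 7 at index 1 after 4 comparisons. The search repeatedly halves the search space by comparing with the middle element.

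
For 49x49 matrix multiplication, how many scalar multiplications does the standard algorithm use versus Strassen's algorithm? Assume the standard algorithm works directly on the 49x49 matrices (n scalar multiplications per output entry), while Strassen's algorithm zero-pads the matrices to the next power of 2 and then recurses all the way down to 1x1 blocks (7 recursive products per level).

Matrix multiplication for 49x49 matrices:

Strassen's algorithm requires power-of-2 dimensions. Pad 49x49 to 64x64 (next power of 2).

Standard algorithm: 49^3 = 117649 multiplications
Strassen's algorithm: 7^(log2(64)) = 7^6 = 117649 multiplications
Savings: 117649 - 117649 = 0 multiplications

Standard: 117649 multiplications (49^3). Strassen: 117649 multiplications (7^6, after padding to 64x64). Strassen reduces 8 recursive multiplications to 7 at each level.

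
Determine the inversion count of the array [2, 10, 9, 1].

Finding inversions in [2, 10, 9, 1]:

(0, 3): arr[0]=2 > arr[3]=1
(1, 2): arr[1]=10 > arr[2]=9
(1, 3): arr[1]=10 > arr[3]=1
(2, 3): arr[2]=9 > arr[3]=1

Total inversions: 4

The array has 4 inversion(s): (0,3), (1,2), (1,3), (2,3). Each pair (i,j) satisfies i < j and arr[i] > arr[j].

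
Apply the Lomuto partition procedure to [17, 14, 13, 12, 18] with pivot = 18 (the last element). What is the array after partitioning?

Lomuto partition with pivot = 18:

Initial array: [17, 14, 13, 12, 18]

arr[0]=17 <= 18: swap with position 0, array becomes [17, 14, 13, 12, 18]
arr[1]=14 <= 18: swap with position 1, array becomes [17, 14, 13, 12, 18]
arr[2]=13 <= 18: swap with position 2, array becomes [17, 14, 13, 12, 18]
arr[3]=12 <= 18: swap with position 3, array becomes [17, 14, 13, 12, 18]

Place pivot at position 4: [17, 14, 13, 12, 18]
Pivot position: 4

After partitioning with pivot 18, the array becomes [17, 14, 13, 12, 18]. The pivot is placed at index 4. All elements to the left of the pivot are <= 18, and all elements to the right are > 18.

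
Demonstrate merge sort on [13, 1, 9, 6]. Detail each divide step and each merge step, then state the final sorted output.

Merge sort trace:

Split: [13, 1, 9, 6] -> [13, 1] and [9, 6]
  Split: [13, 1] -> [13] and [1]
  Merge: [13] + [1] -> [1, 13]
  Split: [9, 6] -> [9] and [6]
  Merge: [9] + [6] -> [6, 9]
Merge: [1, 13] + [6, 9] -> [1, 6, 9, 13]

Final sorted array: [1, 6, 9, 13]

The merge sort proceeds by recursively splitting the array and merging sorted halves.
After all merges, the sorted array is [1, 6, 9, 13].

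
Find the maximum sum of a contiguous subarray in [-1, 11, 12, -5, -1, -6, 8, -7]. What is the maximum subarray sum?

Using Kadane's algorithm on [-1, 11, 12, -5, -1, -6, 8, -7]:

Scanning through the array:
Position 1 (value 11): max_ending_here = 11, max_so_far = 11
Position 2 (value 12): max_ending_here = 23, max_so_far = 23
Position 3 (value -5): max_ending_here = 18, max_so_far = 23
Position 4 (value -1): max_ending_here = 17, max_so_far = 23
Position 5 (value -6): max_ending_here = 11, max_so_far = 23
Position 6 (value 8): max_ending_here = 19, max_so_far = 23
Position 7 (value -7): max_ending_here = 12, max_so_far = 23

Maximum subarray: [11, 12]
Maximum sum: 23

The maximum subarray is [11, 12] with sum 23. This subarray runs from index 1 to index 2.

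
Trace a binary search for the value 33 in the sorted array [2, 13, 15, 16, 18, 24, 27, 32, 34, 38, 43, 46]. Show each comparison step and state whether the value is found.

Binary search for 33 in [2, 13, 15, 16, 18, 24, 27, 32, 34, 38, 43, 46]:

lo=0, hi=11, mid=5, arr[mid]=24 -> 24 < 33, search right half
lo=6, hi=11, mid=8, arr[mid]=34 -> 34 > 33, search left half
lo=6, hi=7, mid=6, arr[mid]=27 -> 27 < 33, search right half
lo=7, hi=7, mid=7, arr[mid]=32 -> 32 < 33, search right half
lo=8 > hi=7, target 33 not found

Binary search determines that 33 is not in the array after 4 comparisons. The search space was exhausted without finding the target.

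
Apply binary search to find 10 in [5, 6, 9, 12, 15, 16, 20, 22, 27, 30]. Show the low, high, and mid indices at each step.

Binary search for 10 in [5, 6, 9, 12, 15, 16, 20, 22, 27, 30]:

lo=0, hi=9, mid=4, arr[mid]=15 -> 15 > 10, search left half
lo=0, hi=3, mid=1, arr[mid]=6 -> 6 < 10, search right half
lo=2, hi=3, mid=2, arr[mid]=9 -> 9 < 10, search right half
lo=3, hi=3, mid=3, arr[mid]=12 -> 12 > 10, search left half
lo=3 > hi=2, target 10 not found

Binary search determines that 10 is not in the array after 4 comparisons. The search space was exhausted without finding the target.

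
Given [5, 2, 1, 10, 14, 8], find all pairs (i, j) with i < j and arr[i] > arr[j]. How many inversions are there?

Finding inversions in [5, 2, 1, 10, 14, 8]:

(0, 1): arr[0]=5 > arr[1]=2
(0, 2): arr[0]=5 > arr[2]=1
(1, 2): arr[1]=2 > arr[2]=1
(3, 5): arr[3]=10 > arr[5]=8
(4, 5): arr[4]=14 > arr[5]=8

Total inversions: 5

The array has 5 inversion(s): (0,1), (0,2), (1,2), (3,5), (4,5). Each pair (i,j) satisfies i < j and arr[i] > arr[j].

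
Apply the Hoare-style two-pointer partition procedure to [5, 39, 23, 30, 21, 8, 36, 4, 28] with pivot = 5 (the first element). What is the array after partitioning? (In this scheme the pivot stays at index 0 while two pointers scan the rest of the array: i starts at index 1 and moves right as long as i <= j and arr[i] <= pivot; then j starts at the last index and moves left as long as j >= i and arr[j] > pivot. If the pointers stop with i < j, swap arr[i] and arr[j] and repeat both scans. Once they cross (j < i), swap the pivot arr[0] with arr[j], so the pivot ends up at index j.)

Hoare-style two-pointer partition with pivot = 5:

Initial array: [5, 39, 23, 30, 21, 8, 36, 4, 28]

Pointers start at i = 1, j = 8.
i stops at index 1 (arr[1]=39 > 5), j stops at index 7 (arr[7]=4 <= 5): swap arr[1] and arr[7], array becomes [5, 4, 23, 30, 21, 8, 36, 39, 28]
i ends at 2, j ends at 1: the pointers have crossed (j < i), so scanning stops.

Swap pivot arr[0] with arr[1] to place pivot at position 1: [4, 5, 23, 30, 21, 8, 36, 39, 28]
Pivot position: 1

After partitioning with pivot 5, the array becomes [4, 5, 23, 30, 21, 8, 36, 39, 28]. The pivot is placed at index 1. All elements to the left of the pivot are <= 5, and all elements to the right are > 5.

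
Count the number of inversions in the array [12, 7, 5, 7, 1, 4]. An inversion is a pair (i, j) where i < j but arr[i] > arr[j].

Finding inversions in [12, 7, 5, 7, 1, 4]:

(0, 1): arr[0]=12 > arr[1]=7
(0, 2): arr[0]=12 > arr[2]=5
(0, 3): arr[0]=12 > arr[3]=7
(0, 4): arr[0]=12 > arr[4]=1
(0, 5): arr[0]=12 > arr[5]=4
(1, 2): arr[1]=7 > arr[2]=5
(1, 4): arr[1]=7 > arr[4]=1
(1, 5): arr[1]=7 > arr[5]=4
(2, 4): arr[2]=5 > arr[4]=1
(2, 5): arr[2]=5 > arr[5]=4
(3, 4): arr[3]=7 > arr[4]=1
(3, 5): arr[3]=7 > arr[5]=4

Total inversions: 12

The array has 12 inversion(s): (0,1), (0,2), (0,3), (0,4), (0,5), (1,2), (1,4), (1,5), (2,4), (2,5), (3,4), (3,5). Each pair (i,j) satisfies i < j and arr[i] > arr[j].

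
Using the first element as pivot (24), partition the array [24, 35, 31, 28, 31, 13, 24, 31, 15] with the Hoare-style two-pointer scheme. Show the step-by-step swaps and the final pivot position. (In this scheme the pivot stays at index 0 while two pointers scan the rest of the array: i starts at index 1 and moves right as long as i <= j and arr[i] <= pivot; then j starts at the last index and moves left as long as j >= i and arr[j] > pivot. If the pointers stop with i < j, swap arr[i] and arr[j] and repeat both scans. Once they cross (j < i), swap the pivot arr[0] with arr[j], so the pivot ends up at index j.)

Hoare-style two-pointer partition with pivot = 24:

Initial array: [24, 35, 31, 28, 31, 13, 24, 31, 15]

Pointers start at i = 1, j = 8.
i stops at index 1 (arr[1]=35 > 24), j stops at index 8 (arr[8]=15 <= 24): swap arr[1] and arr[8], array becomes [24, 15, 31, 28, 31, 13, 24, 31, 35]
i stops at index 2 (arr[2]=31 > 24), j stops at index 6 (arr[6]=24 <= 24): swap arr[2] and arr[6], array becomes [24, 15, 24, 28, 31, 13, 31, 31, 35]
i stops at index 3 (arr[3]=28 > 24), j stops at index 5 (arr[5]=13 <= 24): swap arr[3] and arr[5], array becomes [24, 15, 24, 13, 31, 28, 31, 31, 35]
i ends at 4, j ends at 3: the pointers have crossed (j < i), so scanning stops.

Swap pivot arr[0] with arr[3] to place pivot at position 3: [13, 15, 24, 24, 31, 28, 31, 31, 35]
Pivot position: 3

After partitioning with pivot 24, the array becomes [13, 15, 24, 24, 31, 28, 31, 31, 35]. The pivot is placed at index 3. All elements to the left of the pivot are <= 24, and all elements to the right are > 24.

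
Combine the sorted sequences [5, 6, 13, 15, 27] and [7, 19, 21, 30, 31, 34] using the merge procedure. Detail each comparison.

Merging process:

Compare 5 vs 7: take 5 from left. Merged: [5]
Compare 6 vs 7: take 6 from left. Merged: [5, 6]
Compare 13 vs 7: take 7 from right. Merged: [5, 6, 7]
Compare 13 vs 19: take 13 from left. Merged: [5, 6, 7, 13]
Compare 15 vs 19: take 15 from left. Merged: [5, 6, 7, 13, 15]
Compare 27 vs 19: take 19 from right. Merged: [5, 6, 7, 13, 15, 19]
Compare 27 vs 21: take 21 from right. Merged: [5, 6, 7, 13, 15, 19, 21]
Compare 27 vs 30: take 27 from left. Merged: [5, 6, 7, 13, 15, 19, 21, 27]
Append remaining from right: [30, 31, 34]. Merged: [5, 6, 7, 13, 15, 19, 21, 27, 30, 31, 34]

Final merged array: [5, 6, 7, 13, 15, 19, 21, 27, 30, 31, 34]
Total comparisons: 8

The merged array is [5, 6, 7, 13, 15, 19, 21, 27, 30, 31, 34], requiring 8 comparisons. The merge step runs in O(n) time where n is the total number of elements.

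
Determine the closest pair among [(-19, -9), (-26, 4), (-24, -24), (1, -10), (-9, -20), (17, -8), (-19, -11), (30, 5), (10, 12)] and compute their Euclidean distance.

Computing all pairwise distances among 9 points:

d((-19, -9), (-26, 4)) = 14.7648
d((-19, -9), (-24, -24)) = 15.8114
d((-19, -9), (1, -10)) = 20.025
d((-19, -9), (-9, -20)) = 14.8661
d((-19, -9), (17, -8)) = 36.0139
d((-19, -9), (-19, -11)) = 2.0 <-- minimum
d((-19, -9), (30, 5)) = 50.9608
d((-19, -9), (10, 12)) = 35.805
d((-26, 4), (-24, -24)) = 28.0713
d((-26, 4), (1, -10)) = 30.4138
d((-26, 4), (-9, -20)) = 29.4109
d((-26, 4), (17, -8)) = 44.643
d((-26, 4), (-19, -11)) = 16.5529
d((-26, 4), (30, 5)) = 56.0089
d((-26, 4), (10, 12)) = 36.8782
d((-24, -24), (1, -10)) = 28.6531
d((-24, -24), (-9, -20)) = 15.5242
d((-24, -24), (17, -8)) = 44.0114
d((-24, -24), (-19, -11)) = 13.9284
d((-24, -24), (30, 5)) = 61.2944
d((-24, -24), (10, 12)) = 49.5177
d((1, -10), (-9, -20)) = 14.1421
d((1, -10), (17, -8)) = 16.1245
d((1, -10), (-19, -11)) = 20.025
d((1, -10), (30, 5)) = 32.6497
d((1, -10), (10, 12)) = 23.7697
d((-9, -20), (17, -8)) = 28.6356
d((-9, -20), (-19, -11)) = 13.4536
d((-9, -20), (30, 5)) = 46.3249
d((-9, -20), (10, 12)) = 37.2156
d((17, -8), (-19, -11)) = 36.1248
d((17, -8), (30, 5)) = 18.3848
d((17, -8), (10, 12)) = 21.1896
d((-19, -11), (30, 5)) = 51.5461
d((-19, -11), (10, 12)) = 37.0135
d((30, 5), (10, 12)) = 21.1896

Closest pair: (-19, -9) and (-19, -11) with distance 2.0

The closest pair is (-19, -9) and (-19, -11) with Euclidean distance 2.0. For 9 points, brute-force pairwise comparison is shown above. For large n, the divide-and-conquer algorithm (sort by x, recurse on halves, check the dividing strip) achieves O(n log n).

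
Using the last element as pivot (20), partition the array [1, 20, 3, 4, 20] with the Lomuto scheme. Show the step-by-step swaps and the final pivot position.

Lomuto partition with pivot = 20:

Initial array: [1, 20, 3, 4, 20]

arr[0]=1 <= 20: swap with position 0, array becomes [1, 20, 3, 4, 20]
arr[1]=20 <= 20: swap with position 1, array becomes [1, 20, 3, 4, 20]
arr[2]=3 <= 20: swap with position 2, array becomes [1, 20, 3, 4, 20]
arr[3]=4 <= 20: swap with position 3, array becomes [1, 20, 3, 4, 20]

Place pivot at position 4: [1, 20, 3, 4, 20]
Pivot position: 4

After partitioning with pivot 20, the array becomes [1, 20, 3, 4, 20]. The pivot is placed at index 4. All elements to the left of the pivot are <= 20, and all elements to the right are > 20.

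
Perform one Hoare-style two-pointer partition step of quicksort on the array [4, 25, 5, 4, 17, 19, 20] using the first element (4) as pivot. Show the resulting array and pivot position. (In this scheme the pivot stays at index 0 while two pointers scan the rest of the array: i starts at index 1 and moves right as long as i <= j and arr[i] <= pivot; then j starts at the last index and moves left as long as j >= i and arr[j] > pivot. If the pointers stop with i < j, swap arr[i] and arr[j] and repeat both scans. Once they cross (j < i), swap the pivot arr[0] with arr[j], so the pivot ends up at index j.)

Hoare-style two-pointer partition with pivot = 4:

Initial array: [4, 25, 5, 4, 17, 19, 20]

Pointers start at i = 1, j = 6.
i stops at index 1 (arr[1]=25 > 4), j stops at index 3 (arr[3]=4 <= 4): swap arr[1] and arr[3], array becomes [4, 4, 5, 25, 17, 19, 20]
i ends at 2, j ends at 1: the pointers have crossed (j < i), so scanning stops.

Swap pivot arr[0] with arr[1] to place pivot at position 1: [4, 4, 5, 25, 17, 19, 20]
Pivot position: 1

After partitioning with pivot 4, the array becomes [4, 4, 5, 25, 17, 19, 20]. The pivot is placed at index 1. All elements to the left of the pivot are <= 4, and all elements to the right are > 4.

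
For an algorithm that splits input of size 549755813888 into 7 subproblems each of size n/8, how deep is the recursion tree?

For divide and conquer with division factor 8:

Problem sizes at each level:
Level 0: 549755813888
Level 1: 68719476736
Level 2: 8589934592
Level 3: 1073741824
Level 4: 134217728
Level 5: 16777216
Level 6: 2097152
Level 7: 262144
Level 8: 32768
Level 9: 4096
Level 10: 512
Level 11: 64
Level 12: 8
Level 13: 1

The root is level 0 and the size-1 base case is level 13 (the tree spans levels 0 through 13, i.e. 14 levels counting the root), so the depth is the number of divisions: log_8(549755813888) = 13

The recursion tree depth is log_8(549755813888) = 13. At each level, the problem size is divided by 8, so it takes 13 divisions to reduce to a base case of size 1. The algorithm makes 7 recursive calls at each level.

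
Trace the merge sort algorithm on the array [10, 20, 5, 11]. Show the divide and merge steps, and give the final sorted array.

Merge sort trace:

Split: [10, 20, 5, 11] -> [10, 20] and [5, 11]
  Split: [10, 20] -> [10] and [20]
  Merge: [10] + [20] -> [10, 20]
  Split: [5, 11] -> [5] and [11]
  Merge: [5] + [11] -> [5, 11]
Merge: [10, 20] + [5, 11] -> [5, 10, 11, 20]

Final sorted array: [5, 10, 11, 20]

The merge sort proceeds by recursively splitting the array and merging sorted halves.
After all merges, the sorted array is [5, 10, 11, 20].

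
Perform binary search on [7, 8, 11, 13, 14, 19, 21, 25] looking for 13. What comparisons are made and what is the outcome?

Binary search for 13 in [7, 8, 11, 13, 14, 19, 21, 25]:

lo=0, hi=7, mid=3, arr[mid]=13 -> Found target at index 3!

Binary search finds 13 at index 3 after 1 comparisons. The search repeatedly halves the search space by comparing with the middle element.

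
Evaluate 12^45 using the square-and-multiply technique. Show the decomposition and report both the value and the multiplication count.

Computing 12^45 by squaring (build up from 12^1; each line after the first costs one multiplication):

12^1 = 12
12^2 = (12^1)^2 = 12^2 = 144
12^4 = (12^2)^2 = 144^2 = 20736
12^5 = 12 * 12^4 = 12 * 20736 = 248832
12^10 = (12^5)^2 = 248832^2 = 61917364224
12^11 = 12 * 12^10 = 12 * 61917364224 = 743008370688
12^22 = (12^11)^2 = 743008370688^2 = 552061438912436417593344
12^44 = (12^22)^2 = 552061438912436417593344^2 = 304771832334069766392840191887919236168953102336
12^45 = 12 * 12^44 = 12 * 304771832334069766392840191887919236168953102336 = 3657261988008837196714082302655030834027437228032

Result: 3657261988008837196714082302655030834027437228032
Multiplications needed: 8 (8 lines after 12^1)

12^45 = 3657261988008837196714082302655030834027437228032. Using exponentiation by squaring, this requires 8 multiplications. The key idea: if the exponent is even, square the half-power; if odd, multiply by the base once.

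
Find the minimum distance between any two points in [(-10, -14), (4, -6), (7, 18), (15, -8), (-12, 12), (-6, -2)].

Computing all pairwise distances among 6 points:

d((-10, -14), (4, -6)) = 16.1245
d((-10, -14), (7, 18)) = 36.2353
d((-10, -14), (15, -8)) = 25.7099
d((-10, -14), (-12, 12)) = 26.0768
d((-10, -14), (-6, -2)) = 12.6491
d((4, -6), (7, 18)) = 24.1868
d((4, -6), (15, -8)) = 11.1803
d((4, -6), (-12, 12)) = 24.0832
d((4, -6), (-6, -2)) = 10.7703 <-- minimum
d((7, 18), (15, -8)) = 27.2029
d((7, 18), (-12, 12)) = 19.9249
d((7, 18), (-6, -2)) = 23.8537
d((15, -8), (-12, 12)) = 33.6006
d((15, -8), (-6, -2)) = 21.8403
d((-12, 12), (-6, -2)) = 15.2315

Closest pair: (4, -6) and (-6, -2) with distance 10.7703

The closest pair is (4, -6) and (-6, -2) with Euclidean distance 10.7703. For 6 points, brute-force pairwise comparison is shown above. For large n, the divide-and-conquer algorithm (sort by x, recurse on halves, check the dividing strip) achieves O(n log n).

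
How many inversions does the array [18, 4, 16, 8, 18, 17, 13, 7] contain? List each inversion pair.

Finding inversions in [18, 4, 16, 8, 18, 17, 13, 7]:

(0, 1): arr[0]=18 > arr[1]=4
(0, 2): arr[0]=18 > arr[2]=16
(0, 3): arr[0]=18 > arr[3]=8
(0, 5): arr[0]=18 > arr[5]=17
(0, 6): arr[0]=18 > arr[6]=13
(0, 7): arr[0]=18 > arr[7]=7
(2, 3): arr[2]=16 > arr[3]=8
(2, 6): arr[2]=16 > arr[6]=13
(2, 7): arr[2]=16 > arr[7]=7
(3, 7): arr[3]=8 > arr[7]=7
(4, 5): arr[4]=18 > arr[5]=17
(4, 6): arr[4]=18 > arr[6]=13
(4, 7): arr[4]=18 > arr[7]=7
(5, 6): arr[5]=17 > arr[6]=13
(5, 7): arr[5]=17 > arr[7]=7
(6, 7): arr[6]=13 > arr[7]=7

Total inversions: 16

The array has 16 inversion(s): (0,1), (0,2), (0,3), (0,5), (0,6), (0,7), (2,3), (2,6), (2,7), (3,7), (4,5), (4,6), (4,7), (5,6), (5,7), (6,7). Each pair (i,j) satisfies i < j and arr[i] > arr[j].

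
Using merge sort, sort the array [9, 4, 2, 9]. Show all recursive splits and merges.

Merge sort trace:

Split: [9, 4, 2, 9] -> [9, 4] and [2, 9]
  Split: [9, 4] -> [9] and [4]
  Merge: [9] + [4] -> [4, 9]
  Split: [2, 9] -> [2] and [9]
  Merge: [2] + [9] -> [2, 9]
Merge: [4, 9] + [2, 9] -> [2, 4, 9, 9]

Final sorted array: [2, 4, 9, 9]

The merge sort proceeds by recursively splitting the array and merging sorted halves.
After all merges, the sorted array is [2, 4, 9, 9].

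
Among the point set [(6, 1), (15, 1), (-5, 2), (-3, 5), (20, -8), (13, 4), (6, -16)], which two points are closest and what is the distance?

Computing all pairwise distances among 7 points:

d((6, 1), (15, 1)) = 9.0
d((6, 1), (-5, 2)) = 11.0454
d((6, 1), (-3, 5)) = 9.8489
d((6, 1), (20, -8)) = 16.6433
d((6, 1), (13, 4)) = 7.6158
d((6, 1), (6, -16)) = 17.0
d((15, 1), (-5, 2)) = 20.025
d((15, 1), (-3, 5)) = 18.4391
d((15, 1), (20, -8)) = 10.2956
d((15, 1), (13, 4)) = 3.6056 <-- minimum
d((15, 1), (6, -16)) = 19.2354
d((-5, 2), (-3, 5)) = 3.6056 <-- minimum
d((-5, 2), (20, -8)) = 26.9258
d((-5, 2), (13, 4)) = 18.1108
d((-5, 2), (6, -16)) = 21.095
d((-3, 5), (20, -8)) = 26.4197
d((-3, 5), (13, 4)) = 16.0312
d((-3, 5), (6, -16)) = 22.8473
d((20, -8), (13, 4)) = 13.8924
d((20, -8), (6, -16)) = 16.1245
d((13, 4), (6, -16)) = 21.1896

Minimum distance: 3.6056 (tie among 2 pairs: (15, 1) and (13, 4); (-5, 2) and (-3, 5))

The minimum Euclidean distance is 3.6056. There is a tie: 2 pairs achieve this minimum — (15, 1) and (13, 4); (-5, 2) and (-3, 5). Any of these is a valid closest pair. For 7 points, brute-force pairwise comparison is shown above. For large n, the divide-and-conquer algorithm (sort by x, recurse on halves, check the dividing strip) achieves O(n log n).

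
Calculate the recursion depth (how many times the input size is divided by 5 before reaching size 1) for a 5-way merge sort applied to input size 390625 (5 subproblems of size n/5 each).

For divide and conquer with division factor 5:

Problem sizes at each level:
Level 0: 390625
Level 1: 78125
Level 2: 15625
Level 3: 3125
Level 4: 625
Level 5: 125
Level 6: 25
Level 7: 5
Level 8: 1

The root is level 0 and the size-1 base case is level 8 (the tree spans levels 0 through 8, i.e. 9 levels counting the root), so the depth is the number of divisions: log_5(390625) = 8

The recursion tree depth is log_5(390625) = 8. At each level, the problem size is divided by 5, so it takes 8 divisions to reduce to a base case of size 1. The algorithm makes 5 recursive calls at each level.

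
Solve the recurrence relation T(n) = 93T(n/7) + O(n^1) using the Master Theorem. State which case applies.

Master Theorem for T(n) = 93T(n/7) + O(n^1):

a = 93, b = 7, c = 1
log_b(a) = log_7(93) = 2.3293

Case 1: c = 1 < log_7(93) = 2.3293
T(n) = O(n^(log_7 93))

For T(n) = 93T(n/7) + O(n^1): log_7(93) = 2.3293. This is Case 1 of the Master Theorem (c < log_b(a), work dominated by leaves), giving O(n^(log_7 93)).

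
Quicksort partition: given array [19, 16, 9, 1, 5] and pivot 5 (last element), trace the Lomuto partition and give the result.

Lomuto partition with pivot = 5:

Initial array: [19, 16, 9, 1, 5]

arr[0]=19 > 5: no swap
arr[1]=16 > 5: no swap
arr[2]=9 > 5: no swap
arr[3]=1 <= 5: swap with position 0, array becomes [1, 16, 9, 19, 5]

Place pivot at position 1: [1, 5, 9, 19, 16]
Pivot position: 1

After partitioning with pivot 5, the array becomes [1, 5, 9, 19, 16]. The pivot is placed at index 1. All elements to the left of the pivot are <= 5, and all elements to the right are > 5.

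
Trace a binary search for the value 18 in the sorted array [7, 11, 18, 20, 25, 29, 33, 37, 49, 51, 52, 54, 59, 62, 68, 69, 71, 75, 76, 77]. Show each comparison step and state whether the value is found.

Binary search for 18 in [7, 11, 18, 20, 25, 29, 33, 37, 49, 51, 52, 54, 59, 62, 68, 69, 71, 75, 76, 77]:

lo=0, hi=19, mid=9, arr[mid]=51 -> 51 > 18, search left half
lo=0, hi=8, mid=4, arr[mid]=25 -> 25 > 18, search left half
lo=0, hi=3, mid=1, arr[mid]=11 -> 11 < 18, search right half
lo=2, hi=3, mid=2, arr[mid]=18 -> Found target at index 2!

Binary search finds 18 at index 2 after 4 comparisons. The search repeatedly halves the search space by comparing with the middle element.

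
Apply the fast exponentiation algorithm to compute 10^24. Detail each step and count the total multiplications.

Computing 10^24 by squaring (build up from 10^1; each line after the first costs one multiplication):

10^1 = 10
10^2 = (10^1)^2 = 10^2 = 100
10^3 = 10 * 10^2 = 10 * 100 = 1000
10^6 = (10^3)^2 = 1000^2 = 1000000
10^12 = (10^6)^2 = 1000000^2 = 1000000000000
10^24 = (10^12)^2 = 1000000000000^2 = 1000000000000000000000000

Result: 1000000000000000000000000
Multiplications needed: 5 (5 lines after 10^1)

10^24 = 1000000000000000000000000. Using exponentiation by squaring, this requires 5 multiplications. The key idea: if the exponent is even, square the half-power; if odd, multiply by the base once.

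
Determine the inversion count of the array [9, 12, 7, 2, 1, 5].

Finding inversions in [9, 12, 7, 2, 1, 5]:

(0, 2): arr[0]=9 > arr[2]=7
(0, 3): arr[0]=9 > arr[3]=2
(0, 4): arr[0]=9 > arr[4]=1
(0, 5): arr[0]=9 > arr[5]=5
(1, 2): arr[1]=12 > arr[2]=7
(1, 3): arr[1]=12 > arr[3]=2
(1, 4): arr[1]=12 > arr[4]=1
(1, 5): arr[1]=12 > arr[5]=5
(2, 3): arr[2]=7 > arr[3]=2
(2, 4): arr[2]=7 > arr[4]=1
(2, 5): arr[2]=7 > arr[5]=5
(3, 4): arr[3]=2 > arr[4]=1

Total inversions: 12

The array has 12 inversion(s): (0,2), (0,3), (0,4), (0,5), (1,2), (1,3), (1,4), (1,5), (2,3), (2,4), (2,5), (3,4). Each pair (i,j) satisfies i < j and arr[i] > arr[j].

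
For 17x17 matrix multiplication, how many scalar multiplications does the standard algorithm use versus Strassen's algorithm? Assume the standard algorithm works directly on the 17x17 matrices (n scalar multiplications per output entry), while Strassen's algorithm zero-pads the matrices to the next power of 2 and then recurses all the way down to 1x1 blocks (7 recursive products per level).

Matrix multiplication for 17x17 matrices:

Strassen's algorithm requires power-of-2 dimensions. Pad 17x17 to 32x32 (next power of 2).

Standard algorithm: 17^3 = 4913 multiplications
Strassen's algorithm: 7^(log2(32)) = 7^5 = 16807 multiplications
Difference: 4913 - 16807 = -11894 (Strassen uses MORE here due to padding overhead — for small or just-over-power-of-2 n, padding can outweigh the per-level savings)

Standard: 4913 multiplications (17^3). Strassen: 16807 multiplications (7^5, after padding to 32x32). Strassen reduces 8 recursive multiplications to 7 at each level.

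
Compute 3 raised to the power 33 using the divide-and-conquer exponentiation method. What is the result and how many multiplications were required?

Computing 3^33 by squaring (build up from 3^1; each line after the first costs one multiplication):

3^1 = 3
3^2 = (3^1)^2 = 3^2 = 9
3^4 = (3^2)^2 = 9^2 = 81
3^8 = (3^4)^2 = 81^2 = 6561
3^16 = (3^8)^2 = 6561^2 = 43046721
3^32 = (3^16)^2 = 43046721^2 = 1853020188851841
3^33 = 3 * 3^32 = 3 * 1853020188851841 = 5559060566555523

Result: 5559060566555523
Multiplications needed: 6 (6 lines after 3^1)

3^33 = 5559060566555523. Using exponentiation by squaring, this requires 6 multiplications. The key idea: if the exponent is even, square the half-power; if odd, multiply by the base once.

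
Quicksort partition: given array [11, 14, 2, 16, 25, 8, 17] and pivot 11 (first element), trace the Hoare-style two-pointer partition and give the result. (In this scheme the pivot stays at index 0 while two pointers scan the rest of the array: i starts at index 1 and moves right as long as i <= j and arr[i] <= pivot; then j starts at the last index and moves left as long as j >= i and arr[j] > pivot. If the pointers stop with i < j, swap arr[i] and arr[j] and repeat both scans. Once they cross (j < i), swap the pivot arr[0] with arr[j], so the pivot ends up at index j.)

Hoare-style two-pointer partition with pivot = 11:

Initial array: [11, 14, 2, 16, 25, 8, 17]

Pointers start at i = 1, j = 6.
i stops at index 1 (arr[1]=14 > 11), j stops at index 5 (arr[5]=8 <= 11): swap arr[1] and arr[5], array becomes [11, 8, 2, 16, 25, 14, 17]
i ends at 3, j ends at 2: the pointers have crossed (j < i), so scanning stops.

Swap pivot arr[0] with arr[2] to place pivot at position 2: [2, 8, 11, 16, 25, 14, 17]
Pivot position: 2

After partitioning with pivot 11, the array becomes [2, 8, 11, 16, 25, 14, 17]. The pivot is placed at index 2. All elements to the left of the pivot are <= 11, and all elements to the right are > 11.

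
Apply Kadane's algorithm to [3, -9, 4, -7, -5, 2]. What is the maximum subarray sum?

Using Kadane's algorithm on [3, -9, 4, -7, -5, 2]:

Scanning through the array:
Position 1 (value -9): max_ending_here = -6, max_so_far = 3
Position 2 (value 4): max_ending_here = 4, max_so_far = 4
Position 3 (value -7): max_ending_here = -3, max_so_far = 4
Position 4 (value -5): max_ending_here = -5, max_so_far = 4
Position 5 (value 2): max_ending_here = 2, max_so_far = 4

Maximum subarray: [4]
Maximum sum: 4

The maximum subarray is [4] with sum 4. This subarray runs from index 2 to index 2.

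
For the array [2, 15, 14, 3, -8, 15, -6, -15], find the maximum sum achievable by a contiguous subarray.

Using Kadane's algorithm on [2, 15, 14, 3, -8, 15, -6, -15]:

Scanning through the array:
Position 1 (value 15): max_ending_here = 17, max_so_far = 17
Position 2 (value 14): max_ending_here = 31, max_so_far = 31
Position 3 (value 3): max_ending_here = 34, max_so_far = 34
Position 4 (value -8): max_ending_here = 26, max_so_far = 34
Position 5 (value 15): max_ending_here = 41, max_so_far = 41
Position 6 (value -6): max_ending_here = 35, max_so_far = 41
Position 7 (value -15): max_ending_here = 20, max_so_far = 41

Maximum subarray: [2, 15, 14, 3, -8, 15]
Maximum sum: 41

The maximum subarray is [2, 15, 14, 3, -8, 15] with sum 41. This subarray runs from index 0 to index 5.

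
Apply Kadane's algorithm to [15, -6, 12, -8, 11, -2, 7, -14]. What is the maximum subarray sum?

Using Kadane's algorithm on [15, -6, 12, -8, 11, -2, 7, -14]:

Scanning through the array:
Position 1 (value -6): max_ending_here = 9, max_so_far = 15
Position 2 (value 12): max_ending_here = 21, max_so_far = 21
Position 3 (value -8): max_ending_here = 13, max_so_far = 21
Position 4 (value 11): max_ending_here = 24, max_so_far = 24
Position 5 (value -2): max_ending_here = 22, max_so_far = 24
Position 6 (value 7): max_ending_here = 29, max_so_far = 29
Position 7 (value -14): max_ending_here = 15, max_so_far = 29

Maximum subarray: [15, -6, 12, -8, 11, -2, 7]
Maximum sum: 29

The maximum subarray is [15, -6, 12, -8, 11, -2, 7] with sum 29. This subarray runs from index 0 to index 6.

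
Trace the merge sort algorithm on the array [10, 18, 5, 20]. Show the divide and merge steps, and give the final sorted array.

Merge sort trace:

Split: [10, 18, 5, 20] -> [10, 18] and [5, 20]
  Split: [10, 18] -> [10] and [18]
  Merge: [10] + [18] -> [10, 18]
  Split: [5, 20] -> [5] and [20]
  Merge: [5] + [20] -> [5, 20]
Merge: [10, 18] + [5, 20] -> [5, 10, 18, 20]

Final sorted array: [5, 10, 18, 20]

The merge sort proceeds by recursively splitting the array and merging sorted halves.
After all merges, the sorted array is [5, 10, 18, 20].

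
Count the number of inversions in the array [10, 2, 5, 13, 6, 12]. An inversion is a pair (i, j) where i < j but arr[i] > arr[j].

Finding inversions in [10, 2, 5, 13, 6, 12]:

(0, 1): arr[0]=10 > arr[1]=2
(0, 2): arr[0]=10 > arr[2]=5
(0, 4): arr[0]=10 > arr[4]=6
(3, 4): arr[3]=13 > arr[4]=6
(3, 5): arr[3]=13 > arr[5]=12

Total inversions: 5

The array has 5 inversion(s): (0,1), (0,2), (0,4), (3,4), (3,5). Each pair (i,j) satisfies i < j and arr[i] > arr[j].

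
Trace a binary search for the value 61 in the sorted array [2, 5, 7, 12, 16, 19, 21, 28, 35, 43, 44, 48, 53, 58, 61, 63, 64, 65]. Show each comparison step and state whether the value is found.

Binary search for 61 in [2, 5, 7, 12, 16, 19, 21, 28, 35, 43, 44, 48, 53, 58, 61, 63, 64, 65]:

lo=0, hi=17, mid=8, arr[mid]=35 -> 35 < 61, search right half
lo=9, hi=17, mid=13, arr[mid]=58 -> 58 < 61, search right half
lo=14, hi=17, mid=15, arr[mid]=63 -> 63 > 61, search left half
lo=14, hi=14, mid=14, arr[mid]=61 -> Found target at index 14!

Binary search finds 61 at index 14 after 4 comparisons. The search repeatedly halves the search space by comparing with the middle element.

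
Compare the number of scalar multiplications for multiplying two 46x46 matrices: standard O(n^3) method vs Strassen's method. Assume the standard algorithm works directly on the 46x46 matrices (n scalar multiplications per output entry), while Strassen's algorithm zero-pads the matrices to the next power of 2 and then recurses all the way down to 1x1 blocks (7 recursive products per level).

Matrix multiplication for 46x46 matrices:

Strassen's algorithm requires power-of-2 dimensions. Pad 46x46 to 64x64 (next power of 2).

Standard algorithm: 46^3 = 97336 multiplications
Strassen's algorithm: 7^(log2(64)) = 7^6 = 117649 multiplications
Difference: 97336 - 117649 = -20313 (Strassen uses MORE here due to padding overhead — for small or just-over-power-of-2 n, padding can outweigh the per-level savings)

Standard: 97336 multiplications (46^3). Strassen: 117649 multiplications (7^6, after padding to 64x64). Strassen reduces 8 recursive multiplications to 7 at each level.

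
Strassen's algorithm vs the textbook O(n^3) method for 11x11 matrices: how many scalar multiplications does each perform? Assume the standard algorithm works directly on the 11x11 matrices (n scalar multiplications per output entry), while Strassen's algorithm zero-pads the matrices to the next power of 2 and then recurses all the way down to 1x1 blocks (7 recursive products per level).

Matrix multiplication for 11x11 matrices:

Strassen's algorithm requires power-of-2 dimensions. Pad 11x11 to 16x16 (next power of 2).

Standard algorithm: 11^3 = 1331 multiplications
Strassen's algorithm: 7^(log2(16)) = 7^4 = 2401 multiplications
Difference: 1331 - 2401 = -1070 (Strassen uses MORE here due to padding overhead — for small or just-over-power-of-2 n, padding can outweigh the per-level savings)

Standard: 1331 multiplications (11^3). Strassen: 2401 multiplications (7^4, after padding to 16x16). Strassen reduces 8 recursive multiplications to 7 at each level.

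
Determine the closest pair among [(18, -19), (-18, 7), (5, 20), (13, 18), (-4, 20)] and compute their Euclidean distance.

Computing all pairwise distances among 5 points:

d((18, -19), (-18, 7)) = 44.4072
d((18, -19), (5, 20)) = 41.1096
d((18, -19), (13, 18)) = 37.3363
d((18, -19), (-4, 20)) = 44.7772
d((-18, 7), (5, 20)) = 26.4197
d((-18, 7), (13, 18)) = 32.8938
d((-18, 7), (-4, 20)) = 19.105
d((5, 20), (13, 18)) = 8.2462 <-- minimum
d((5, 20), (-4, 20)) = 9.0
d((13, 18), (-4, 20)) = 17.1172

Closest pair: (5, 20) and (13, 18) with distance 8.2462

The closest pair is (5, 20) and (13, 18) with Euclidean distance 8.2462. For 5 points, brute-force pairwise comparison is shown above. For large n, the divide-and-conquer algorithm (sort by x, recurse on halves, check the dividing strip) achieves O(n log n).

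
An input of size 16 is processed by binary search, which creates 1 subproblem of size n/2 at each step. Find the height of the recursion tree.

For divide and conquer with division factor 2:

Problem sizes at each level:
Level 0: 16
Level 1: 8
Level 2: 4
Level 3: 2
Level 4: 1

The root is level 0 and the size-1 base case is level 4 (the tree spans levels 0 through 4, i.e. 5 levels counting the root), so the depth is the number of divisions: log_2(16) = 4

The recursion tree depth is log_2(16) = 4. At each level, the problem size is divided by 2, so it takes 4 divisions to reduce to a base case of size 1. The algorithm makes 1 recursive call at each level.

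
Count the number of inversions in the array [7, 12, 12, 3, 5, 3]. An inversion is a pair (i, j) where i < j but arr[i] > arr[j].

Finding inversions in [7, 12, 12, 3, 5, 3]:

(0, 3): arr[0]=7 > arr[3]=3
(0, 4): arr[0]=7 > arr[4]=5
(0, 5): arr[0]=7 > arr[5]=3
(1, 3): arr[1]=12 > arr[3]=3
(1, 4): arr[1]=12 > arr[4]=5
(1, 5): arr[1]=12 > arr[5]=3
(2, 3): arr[2]=12 > arr[3]=3
(2, 4): arr[2]=12 > arr[4]=5
(2, 5): arr[2]=12 > arr[5]=3
(4, 5): arr[4]=5 > arr[5]=3

Total inversions: 10

The array has 10 inversion(s): (0,3), (0,4), (0,5), (1,3), (1,4), (1,5), (2,3), (2,4), (2,5), (4,5). Each pair (i,j) satisfies i < j and arr[i] > arr[j].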